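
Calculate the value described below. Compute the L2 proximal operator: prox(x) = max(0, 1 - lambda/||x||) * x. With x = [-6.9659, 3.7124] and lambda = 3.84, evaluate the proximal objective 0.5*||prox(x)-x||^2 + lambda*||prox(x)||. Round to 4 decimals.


Step 1: Compute ||x||.
||x|| = 7.8934
Step 2: Compute scaling factor.
scale = max(0, 1 - 3.84/7.8934) = 0.5135
Step 3: prox(x) = [-3.5771, 1.9064]
||prox(x)|| = 4.0534
Step 4: Proximal objective.
0.5*||prox-x||^2 = 7.3728
lambda*||prox|| = 15.5651
Total = 22.9378


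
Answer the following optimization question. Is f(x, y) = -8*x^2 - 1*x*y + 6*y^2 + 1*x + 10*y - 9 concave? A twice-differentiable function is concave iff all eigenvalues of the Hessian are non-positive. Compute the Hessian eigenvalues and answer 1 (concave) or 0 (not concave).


The Hessian of f(x,y) = -8*x^2 - 1*x*y + 6*y^2 + 1*x + 10*y - 9 is:
H = [[-16, -1], [-1, 12]]
Trace = -16 + 12 = -4
Determinant = -16*12 - (-1)^2 = -193
Discriminant = (-4)^2 - 4*-193 = 788.0
Eigenvalues: lambda_1 = -16.0357, lambda_2 = 12.0357
The function is not concave.

0


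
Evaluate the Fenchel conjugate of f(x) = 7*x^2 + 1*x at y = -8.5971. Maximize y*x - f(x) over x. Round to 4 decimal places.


f*(y) = sup_x {y*x - a*x^2 - b*x} = sup_x {(y-b)*x - a*x^2}
FOC: (y - b) - 2a*x = 0 => x* = (y - b)/(2a)
x* = (-8.5971 - 1)/(2*7) = -0.6855
f*(-8.5971) = (y-b)^2/(4a) = (-8.5971 - 1)^2/(4*7)
= 92.1043/28 = 3.2894


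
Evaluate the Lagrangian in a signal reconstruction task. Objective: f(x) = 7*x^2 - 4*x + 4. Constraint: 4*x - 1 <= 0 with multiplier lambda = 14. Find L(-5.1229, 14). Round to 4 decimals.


Step 1: Evaluate f(x).
f(-5.1229) = 7*(-5.1229)^2 - 4*(-5.1229) + 4 = 208.2003
Step 2: Evaluate g(x).
g(-5.1229) = 4*-5.1229 - 1 = -21.4916
Step 3: Compute Lagrangian.
L = 208.2003 + 14*-21.4916 = -92.6821


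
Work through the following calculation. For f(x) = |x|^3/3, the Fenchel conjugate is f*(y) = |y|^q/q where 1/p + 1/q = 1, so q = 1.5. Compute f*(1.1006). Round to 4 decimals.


The conjugate exponent q satisfies 1/p + 1/q = 1.
p = 3, so q = 3/(3 - 1) = 1.5
|y|^q = 1.1006^1.5 = 1.1546
f*(1.1006) = 1.1546 / 1.5 = 0.7698


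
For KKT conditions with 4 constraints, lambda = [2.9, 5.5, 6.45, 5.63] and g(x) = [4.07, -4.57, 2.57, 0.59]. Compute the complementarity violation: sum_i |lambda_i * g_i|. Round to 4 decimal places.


KKT complementary slackness check:
lambda_1 * g_1 = 2.9 * 4.07 = 11.803
lambda_2 * g_2 = 5.5 * -4.57 = -25.135
lambda_3 * g_3 = 6.45 * 2.57 = 16.5765
lambda_4 * g_4 = 5.63 * 0.59 = 3.3217
Total violation = 11.803 + 25.135 + 16.5765 + 3.3217 = 56.8362


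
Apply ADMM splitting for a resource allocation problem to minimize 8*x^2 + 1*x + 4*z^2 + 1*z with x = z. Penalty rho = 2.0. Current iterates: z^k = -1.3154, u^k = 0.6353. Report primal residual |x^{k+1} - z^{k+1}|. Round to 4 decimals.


ADMM iteration with rho = 2.0, z^k = -1.3154, u^k = 0.6353
Step 1: x-update.
Minimize 8*x^2 + 1*x + (2.0/2)*(x + 1.3154 + 0.6353)^2
FOC: (2*8 + 2.0)*x = -1 + 2.0*(-1.3154 - 0.6353)
x^{k+1} = -0.2723
Step 2: z-update.
Minimize 4*z^2 + 1*z + (2.0/2)*(-0.2723 - z + 0.6353)^2
FOC: (2*4 + 2.0)*z = -1 + 2.0*(-0.2723 + 0.6353)
z^{k+1} = -0.0274
Step 3: u-update.
u^{k+1} = 0.6353 - 0.2723 + 0.0274 = 0.3904
Step 4: Primal residual = |-0.2723 + 0.0274| = 0.2449


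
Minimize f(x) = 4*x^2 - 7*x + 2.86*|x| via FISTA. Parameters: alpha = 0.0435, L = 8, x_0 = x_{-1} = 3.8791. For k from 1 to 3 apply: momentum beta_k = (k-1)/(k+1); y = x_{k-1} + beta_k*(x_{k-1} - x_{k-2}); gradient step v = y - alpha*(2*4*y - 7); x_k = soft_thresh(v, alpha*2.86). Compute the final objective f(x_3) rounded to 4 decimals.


FISTA on f(x) = 4*x^2 - 7*x + 2.86*|x|
L = 8, alpha = 0.0435
Iteration 1: beta = 0.0, y = 3.8791 + 0.0*(3.8791 - 3.8791) = 3.8791
  grad(y) = 24.0328, v = y - alpha*grad = 2.8337
  prox(v) = soft_thresh(2.8337, 0.1244) = 2.7093
Iteration 2: beta = 0.3333, y = 2.7093 + 0.3333*(2.7093 - 3.8791) = 2.3193
  grad(y) = 11.5545, v = y - alpha*grad = 1.8167
  prox(v) = soft_thresh(1.8167, 0.1244) = 1.6923
Iteration 3: beta = 0.5, y = 1.6923 + 0.5*(1.6923 - 2.7093) = 1.1838
  grad(y) = 2.4704, v = y - alpha*grad = 1.0763
  prox(v) = soft_thresh(1.0763, 0.1244) = 0.9519
f(x_3) = 4*0.9519^2 - 7*0.9519 + 2.86*|0.9519| = -0.3163


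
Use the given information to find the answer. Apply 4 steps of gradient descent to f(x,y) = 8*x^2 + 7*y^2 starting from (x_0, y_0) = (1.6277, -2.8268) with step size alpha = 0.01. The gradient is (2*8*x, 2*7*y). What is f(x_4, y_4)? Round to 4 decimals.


Gradient descent on f(x,y) = 8*x^2 + 7*y^2.
Starting point: (1.6277, -2.8268), alpha = 0.01
Step 1: grad_x = 2*8*1.6277 = 26.0432, grad_y = 2*7*-2.8268 = -39.5752
  x_1 = 1.6277 - 0.01*26.0432 = 1.3673
  y_1 = -2.8268 - 0.01*-39.5752 = -2.431
Step 2: grad_x = 2*8*1.3673 = 21.8763, grad_y = 2*7*-2.431 = -34.0347
  x_2 = 1.3673 - 0.01*21.8763 = 1.1485
  y_2 = -2.431 - 0.01*-34.0347 = -2.0907
Step 3: grad_x = 2*8*1.1485 = 18.3761, grad_y = 2*7*-2.0907 = -29.2698
  x_3 = 1.1485 - 0.01*18.3761 = 0.9647
  y_3 = -2.0907 - 0.01*-29.2698 = -1.798
Step 4: grad_x = 2*8*0.9647 = 15.4359, grad_y = 2*7*-1.798 = -25.172
  x_4 = 0.9647 - 0.01*15.4359 = 0.8104
  y_4 = -1.798 - 0.01*-25.172 = -1.5463
f(0.8104, -1.5463) = 8*0.8104^2 + 7*(-1.5463)^2 = 21.9907


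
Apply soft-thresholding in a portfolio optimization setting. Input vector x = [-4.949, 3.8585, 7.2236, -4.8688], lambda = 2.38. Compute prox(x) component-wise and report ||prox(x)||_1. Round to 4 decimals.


Soft-thresholding with lambda = 2.38:
prox(-4.949) = sign(-4.949)*max(|-4.949| - 2.38, 0) = -2.569
prox(3.8585) = sign(3.8585)*max(|3.8585| - 2.38, 0) = 1.4785
prox(7.2236) = sign(7.2236)*max(|7.2236| - 2.38, 0) = 4.8436
prox(-4.8688) = sign(-4.8688)*max(|-4.8688| - 2.38, 0) = -2.4888
prox(x) = [-2.569, 1.4785, 4.8436, -2.4888]
||prox(x)||_1 = 2.569 + 1.4785 + 4.8436 + 2.4888 = 11.3799


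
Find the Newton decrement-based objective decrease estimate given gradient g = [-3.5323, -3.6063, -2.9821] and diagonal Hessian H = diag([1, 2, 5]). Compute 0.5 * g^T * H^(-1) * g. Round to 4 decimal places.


Step 1: H is diagonal, so H^(-1) * g = [-3.5323, -1.8032, -0.5964].
Step 2: g^T H^(-1) g = sum_i g_i^2 / H_ii
  = (-3.5323)^2/1 + (-3.6063)^2/2 + (-2.9821)^2/5
  = 12.4771 + 6.5027 + 1.7786 = 20.7584
Step 3: Objective decrease = 0.5 * g^T H^(-1) g = 10.3792


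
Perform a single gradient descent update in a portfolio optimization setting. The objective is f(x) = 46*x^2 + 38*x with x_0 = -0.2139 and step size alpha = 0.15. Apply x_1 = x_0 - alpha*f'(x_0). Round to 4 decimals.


We compute the gradient at x_0 and apply the update.
f'(x) = 92*x + 38
f'(-0.2139) = 92*-0.2139 + 38 = 18.3212
x_1 = -0.2139 - 0.15*18.3212 = -2.9621


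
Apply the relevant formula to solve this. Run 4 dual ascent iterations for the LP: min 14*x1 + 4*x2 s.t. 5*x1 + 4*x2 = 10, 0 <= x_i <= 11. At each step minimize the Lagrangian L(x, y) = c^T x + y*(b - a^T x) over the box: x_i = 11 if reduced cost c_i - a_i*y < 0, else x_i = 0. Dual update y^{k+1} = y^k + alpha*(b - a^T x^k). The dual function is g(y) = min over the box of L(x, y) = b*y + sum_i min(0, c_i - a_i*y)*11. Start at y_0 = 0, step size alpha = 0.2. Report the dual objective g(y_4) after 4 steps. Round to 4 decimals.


Dual ascent for LP: min 14*x1 + 4*x2, 5*x1 + 4*x2 = 10, 0 <= x_i <= 11
Step 1: y^k = 0.0, reduced costs: (14.0, 4.0)
  x^k = (0.0, 0.0), subgradient = b - a^T x = 10.0
  y^{k+1} = 0.0 + 0.2*10.0 = 2.0
Step 2: y^k = 2.0, reduced costs: (4.0, -4.0)
  x^k = (0.0, 11.0), subgradient = b - a^T x = -34.0
  y^{k+1} = 2.0 + 0.2*-34.0 = -4.8
Step 3: y^k = -4.8, reduced costs: (38.0, 23.2)
  x^k = (0.0, 0.0), subgradient = b - a^T x = 10.0
  y^{k+1} = -4.8 + 0.2*10.0 = -2.8
Step 4: y^k = -2.8, reduced costs: (28.0, 15.2)
  x^k = (0.0, 0.0), subgradient = b - a^T x = 10.0
  y^{k+1} = -2.8 + 0.2*10.0 = -0.8
Dual objective at y_4 = -0.8: reduced costs (18.0, 7.2), box minimizer x = (0.0, 0.0)
g(y_4) = b*y + (c1 - a1*y)*x1 + (c2 - a2*y)*x2 = 10*(-0.8) + 18.0*0.0 + 7.2*0.0 = -8.0 + 0.0 + 0.0 = -8.0


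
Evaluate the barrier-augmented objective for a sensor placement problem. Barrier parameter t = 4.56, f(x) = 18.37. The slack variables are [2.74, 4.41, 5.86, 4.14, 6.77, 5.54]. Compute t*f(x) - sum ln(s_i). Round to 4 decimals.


Step 1: Compute log-barrier.
ln values: [1.008, 1.4839, 1.7681, 1.4207, 1.9125, 1.712]
phi = -(1.008 + 1.4839 + 1.7681 + 1.4207 + 1.9125 + 1.712) = -9.3052
Step 2: Compute augmented objective.
t*f(x) = 4.56*18.37 = 83.7672
Total = 83.7672 - 9.3052 = 74.462


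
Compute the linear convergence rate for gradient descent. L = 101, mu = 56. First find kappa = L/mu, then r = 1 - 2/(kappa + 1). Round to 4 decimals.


Step 1: Compute the condition number.
kappa = L/mu = 101/56 = 1.8036
Step 2: Compute the convergence rate.
r = 1 - 2/(kappa + 1) = 1 - 2*mu/(L + mu) = (L - mu)/(L + mu) = 45/157 = 0.2866


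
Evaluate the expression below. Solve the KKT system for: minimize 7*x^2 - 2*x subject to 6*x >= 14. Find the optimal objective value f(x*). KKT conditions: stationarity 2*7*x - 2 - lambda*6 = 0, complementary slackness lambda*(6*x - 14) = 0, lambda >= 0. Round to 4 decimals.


Step 1: Try lambda = 0 (constraint inactive).
x_unc = 2/(2*7) = 0.1429
Check: 6*0.1429 = 0.8574 < 14 -- violated!
Step 2: Constraint must be active: 6*x = 14
x* = 14/6 = 7/3 = 2.3333 (rounded; the exact value 7/3 is used below)
lambda = (2*7*(7/3) - 2)/6 = 5.1111
Step 3: Compute optimal value.
f(x*) = 7*(7/3)^2 - 2*(7/3) = 33.4444


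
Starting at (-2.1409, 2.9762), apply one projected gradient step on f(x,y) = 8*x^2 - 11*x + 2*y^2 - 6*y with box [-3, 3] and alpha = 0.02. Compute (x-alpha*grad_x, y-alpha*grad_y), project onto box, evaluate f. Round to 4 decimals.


Step 1: Compute gradient at (-2.1409, 2.9762).
grad_x = 2*8*-2.1409 - 11 = -45.2544
grad_y = 2*2*2.9762 - 6 = 5.9048
Step 2: Gradient step.
x_raw = -2.1409 - 0.02*-45.2544 = -1.2358
y_raw = 2.9762 - 0.02*5.9048 = 2.8581
Step 3: Project onto [-3, 3].
x_proj = clip(-1.2358) = -1.2358
y_proj = clip(2.8581) = 2.8581
Step 4: Evaluate f.
f(-1.2358, 2.8581) = 25.0007


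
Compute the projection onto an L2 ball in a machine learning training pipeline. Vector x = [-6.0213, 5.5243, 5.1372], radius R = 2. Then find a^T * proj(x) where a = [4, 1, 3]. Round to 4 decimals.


Step 1: Compute ||x|| (intermediates to 6 decimals).
||x|| = sqrt((-6.0213)^2 + 5.5243^2 + 5.1372^2) = 9.65219
Step 2: Project.
Since ||x|| > R, scale = R/||x|| = 2/9.65219 = 0.207207, proj(x) = scale * x
proj(x) = [-1.247656, 1.144674, 1.064464]
Step 3: Dot product.
a^T * proj(x) = 4*(-1.247656) + 1*1.144674 + 3*1.064464 = -0.6526


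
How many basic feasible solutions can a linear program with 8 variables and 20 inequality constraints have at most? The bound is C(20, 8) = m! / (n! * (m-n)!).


Each vertex corresponds to some choice of n active constraints out of m, so the number of vertices is at most C(m, n) = m! / (n!(m-n)!).
m = 20, n = 8
Numerator: 20 * 19 * 18 * 17 * 16 * 15 * 14 * 13
Denominator: 8! = 40320
C(20, 8) = 125970


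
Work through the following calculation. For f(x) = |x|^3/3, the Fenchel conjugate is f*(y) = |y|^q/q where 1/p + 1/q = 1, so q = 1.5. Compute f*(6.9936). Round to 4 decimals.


The conjugate exponent q satisfies 1/p + 1/q = 1.
p = 3, so q = 3/(3 - 1) = 1.5
|y|^q = 6.9936^1.5 = 18.4949
f*(6.9936) = 18.4949 / 1.5 = 12.3299


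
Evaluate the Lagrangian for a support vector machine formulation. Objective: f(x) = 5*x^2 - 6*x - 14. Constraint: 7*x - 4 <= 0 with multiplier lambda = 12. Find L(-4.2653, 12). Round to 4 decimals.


Step 1: Evaluate f(x).
f(-4.2653) = 5*(-4.2653)^2 - 6*(-4.2653) - 14 = 102.5557
Step 2: Evaluate g(x).
g(-4.2653) = 7*-4.2653 - 4 = -33.8571
Step 3: Compute Lagrangian.
L = 102.5557 + 12*-33.8571 = -303.7295


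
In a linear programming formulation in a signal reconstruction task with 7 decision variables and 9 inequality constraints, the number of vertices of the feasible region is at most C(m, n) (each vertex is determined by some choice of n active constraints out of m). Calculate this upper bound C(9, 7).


Each vertex corresponds to some choice of n active constraints out of m, so the number of vertices is at most C(m, n) = m! / (n!(m-n)!).
m = 9, n = 7
Numerator: 9 * 8 * 7 * 6 * 5 * 4 * 3
Denominator: 7! = 5040
C(9, 7) = 36


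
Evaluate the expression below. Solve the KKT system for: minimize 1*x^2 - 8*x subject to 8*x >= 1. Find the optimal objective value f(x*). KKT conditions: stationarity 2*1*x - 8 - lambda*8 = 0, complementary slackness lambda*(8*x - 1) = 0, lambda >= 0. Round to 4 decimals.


Step 1: Try lambda = 0 (constraint inactive).
Stationarity: 2*1*x - 8 = 0
x* = 8/(2*1) = 4.0
Check constraint: 8*4.0 = 32.0 >= 1 -- satisfied.
Step 2: Compute optimal value.
f(x*) = 1*4.0^2 - 8*4.0 = -16.0


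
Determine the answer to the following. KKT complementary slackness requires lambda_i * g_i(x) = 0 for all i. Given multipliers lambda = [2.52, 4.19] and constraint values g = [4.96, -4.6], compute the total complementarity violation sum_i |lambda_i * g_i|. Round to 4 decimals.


KKT complementary slackness check:
lambda_1 * g_1 = 2.52 * 4.96 = 12.4992
lambda_2 * g_2 = 4.19 * -4.6 = -19.274
Total violation = 12.4992 + 19.274 = 31.7732


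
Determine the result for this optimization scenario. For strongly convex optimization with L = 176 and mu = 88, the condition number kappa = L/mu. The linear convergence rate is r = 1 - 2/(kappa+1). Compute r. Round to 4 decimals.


Step 1: Compute the condition number.
kappa = L/mu = 176/88 = 2.0
Step 2: Compute the convergence rate.
r = 1 - 2/(kappa + 1) = 1 - 2*mu/(L + mu) = (L - mu)/(L + mu) = 88/264 = 0.3333


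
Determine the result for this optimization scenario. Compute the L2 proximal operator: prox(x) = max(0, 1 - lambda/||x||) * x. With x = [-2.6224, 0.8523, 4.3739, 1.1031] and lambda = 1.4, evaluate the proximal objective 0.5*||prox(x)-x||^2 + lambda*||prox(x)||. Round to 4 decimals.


Step 1: Compute ||x||.
||x|| = 5.2869
Step 2: Compute scaling factor.
scale = max(0, 1 - 1.4/5.2869) = 0.7352
Step 3: prox(x) = [-1.928, 0.6266, 3.2157, 0.811]
||prox(x)|| = 3.8869
Step 4: Proximal objective.
0.5*||prox-x||^2 = 0.98
lambda*||prox|| = 5.4417
Total = 6.4216


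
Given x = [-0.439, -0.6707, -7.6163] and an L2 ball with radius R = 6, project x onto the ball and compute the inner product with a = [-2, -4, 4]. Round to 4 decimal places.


Step 1: Compute ||x|| (intermediates to 6 decimals).
||x|| = sqrt((-0.439)^2 + (-0.6707)^2 + (-7.6163)^2) = 7.658367
Step 2: Project.
Since ||x|| > R, scale = R/||x|| = 6/7.658367 = 0.783457, proj(x) = scale * x
proj(x) = [-0.343938, -0.525465, -5.967044]
Step 3: Dot product.
a^T * proj(x) = -2*(-0.343938) - 4*(-0.525465) + 4*(-5.967044) = -21.0784


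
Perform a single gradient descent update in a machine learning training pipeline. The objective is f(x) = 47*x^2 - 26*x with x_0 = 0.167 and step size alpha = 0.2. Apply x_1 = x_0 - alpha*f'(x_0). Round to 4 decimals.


We compute the gradient at x_0 and apply the update.
f'(x) = 94*x - 26
f'(0.167) = 94*0.167 - 26 = -10.302
x_1 = 0.167 - 0.2*-10.302 = 2.2274


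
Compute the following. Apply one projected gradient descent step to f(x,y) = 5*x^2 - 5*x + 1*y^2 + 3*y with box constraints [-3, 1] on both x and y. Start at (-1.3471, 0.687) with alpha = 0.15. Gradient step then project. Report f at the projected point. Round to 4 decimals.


Step 1: Compute gradient at (-1.3471, 0.687).
grad_x = 2*5*-1.3471 - 5 = -18.471
grad_y = 2*1*0.687 + 3 = 4.374
Step 2: Gradient step.
x_raw = -1.3471 - 0.15*-18.471 = 1.4236
y_raw = 0.687 - 0.15*4.374 = 0.0309
Step 3: Project onto [-3, 1].
x_proj = clip(1.4236) = 1.0
y_proj = clip(0.0309) = 0.0309
Step 4: Evaluate f.
f(1.0, 0.0309) = 0.0937


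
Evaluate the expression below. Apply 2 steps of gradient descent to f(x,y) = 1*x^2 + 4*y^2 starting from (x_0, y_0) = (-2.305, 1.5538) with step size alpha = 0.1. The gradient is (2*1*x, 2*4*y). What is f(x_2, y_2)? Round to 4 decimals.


Gradient descent on f(x,y) = 1*x^2 + 4*y^2.
Starting point: (-2.305, 1.5538), alpha = 0.1
Step 1: grad_x = 2*1*-2.305 = -4.61, grad_y = 2*4*1.5538 = 12.4304
  x_1 = -2.305 - 0.1*-4.61 = -1.844
  y_1 = 1.5538 - 0.1*12.4304 = 0.3108
Step 2: grad_x = 2*1*-1.844 = -3.688, grad_y = 2*4*0.3108 = 2.4861
  x_2 = -1.844 - 0.1*-3.688 = -1.4752
  y_2 = 0.3108 - 0.1*2.4861 = 0.0622
f(-1.4752, 0.0622) = 1*(-1.4752)^2 + 4*0.0622^2 = 2.1917


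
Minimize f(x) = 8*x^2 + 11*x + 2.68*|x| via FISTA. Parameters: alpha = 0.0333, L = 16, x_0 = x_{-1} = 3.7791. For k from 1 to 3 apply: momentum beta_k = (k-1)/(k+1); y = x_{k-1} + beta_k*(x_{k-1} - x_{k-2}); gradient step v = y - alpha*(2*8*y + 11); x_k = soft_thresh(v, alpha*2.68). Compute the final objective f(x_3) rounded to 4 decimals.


FISTA on f(x) = 8*x^2 + 11*x + 2.68*|x|
L = 16, alpha = 0.0333
Iteration 1: beta = 0.0, y = 3.7791 + 0.0*(3.7791 - 3.7791) = 3.7791
  grad(y) = 71.4656, v = y - alpha*grad = 1.3993
  prox(v) = soft_thresh(1.3993, 0.0892) = 1.3101
Iteration 2: beta = 0.3333, y = 1.3101 + 0.3333*(1.3101 - 3.7791) = 0.487
  grad(y) = 18.7926, v = y - alpha*grad = -0.1388
  prox(v) = soft_thresh(-0.1388, 0.0892) = -0.0495
Iteration 3: beta = 0.5, y = -0.0495 + 0.5*(-0.0495 - 1.3101) = -0.7293
  grad(y) = -0.6687, v = y - alpha*grad = -0.707
  prox(v) = soft_thresh(-0.707, 0.0892) = -0.6178
f(x_3) = 8*(-0.6178)^2 + 11*(-0.6178) + 2.68*|-0.6178| = -2.0867


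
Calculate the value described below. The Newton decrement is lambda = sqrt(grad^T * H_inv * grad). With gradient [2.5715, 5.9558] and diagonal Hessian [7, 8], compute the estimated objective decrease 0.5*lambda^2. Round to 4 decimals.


Step 1: H is diagonal, so H^(-1) * g = [0.3674, 0.7445].
Step 2: g^T H^(-1) g = sum_i g_i^2 / H_ii
  = (2.5715)^2/7 + (5.9558)^2/8
  = 0.9447 + 4.4339 = 5.3786
Step 3: Objective decrease = 0.5 * g^T H^(-1) g = 2.6893


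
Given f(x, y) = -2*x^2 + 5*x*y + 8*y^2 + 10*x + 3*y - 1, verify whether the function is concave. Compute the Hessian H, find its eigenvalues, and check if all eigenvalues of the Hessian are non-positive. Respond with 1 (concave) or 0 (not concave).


The Hessian of f(x,y) = -2*x^2 + 5*x*y + 8*y^2 + 10*x + 3*y - 1 is:
H = [[-4, 5], [5, 16]]
Trace = -4 + 16 = 12
Determinant = -4*16 - (5)^2 = -89
Discriminant = (12)^2 - 4*-89 = 500.0
Eigenvalues: lambda_1 = -5.1803, lambda_2 = 17.1803
The function is not concave.

0


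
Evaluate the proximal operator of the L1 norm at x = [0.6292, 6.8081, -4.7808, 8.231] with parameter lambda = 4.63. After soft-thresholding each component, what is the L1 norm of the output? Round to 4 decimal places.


Soft-thresholding with lambda = 4.63:
prox(0.6292) = sign(0.6292)*max(|0.6292| - 4.63, 0) = 0.0
prox(6.8081) = sign(6.8081)*max(|6.8081| - 4.63, 0) = 2.1781
prox(-4.7808) = sign(-4.7808)*max(|-4.7808| - 4.63, 0) = -0.1508
prox(8.231) = sign(8.231)*max(|8.231| - 4.63, 0) = 3.601
prox(x) = [0.0, 2.1781, -0.1508, 3.601]
||prox(x)||_1 = 0.0 + 2.1781 + 0.1508 + 3.601 = 5.9299


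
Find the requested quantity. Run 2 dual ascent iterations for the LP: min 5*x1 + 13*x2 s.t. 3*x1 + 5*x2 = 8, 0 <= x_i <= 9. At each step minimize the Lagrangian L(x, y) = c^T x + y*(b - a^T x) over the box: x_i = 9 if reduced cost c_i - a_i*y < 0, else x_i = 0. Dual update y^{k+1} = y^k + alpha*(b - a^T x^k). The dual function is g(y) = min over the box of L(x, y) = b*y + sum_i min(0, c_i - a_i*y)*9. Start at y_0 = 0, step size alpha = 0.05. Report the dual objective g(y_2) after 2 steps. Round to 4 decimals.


Dual ascent for LP: min 5*x1 + 13*x2, 3*x1 + 5*x2 = 8, 0 <= x_i <= 9
Step 1: y^k = 0.0, reduced costs: (5.0, 13.0)
  x^k = (0.0, 0.0), subgradient = b - a^T x = 8.0
  y^{k+1} = 0.0 + 0.05*8.0 = 0.4
Step 2: y^k = 0.4, reduced costs: (3.8, 11.0)
  x^k = (0.0, 0.0), subgradient = b - a^T x = 8.0
  y^{k+1} = 0.4 + 0.05*8.0 = 0.8
Dual objective at y_2 = 0.8: reduced costs (2.6, 9.0), box minimizer x = (0.0, 0.0)
g(y_2) = b*y + (c1 - a1*y)*x1 + (c2 - a2*y)*x2 = 8*0.8 + 2.6*0.0 + 9.0*0.0 = 6.4 + 0.0 + 0.0 = 6.4


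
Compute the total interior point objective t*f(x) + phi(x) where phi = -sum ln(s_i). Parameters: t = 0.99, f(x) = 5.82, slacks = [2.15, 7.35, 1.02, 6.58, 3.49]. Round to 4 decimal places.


Step 1: Compute log-barrier.
ln values: [0.7655, 1.9947, 0.0198, 1.884, 1.2499]
phi = -(0.7655 + 1.9947 + 0.0198 + 1.884 + 1.2499) = -5.9139
Step 2: Compute augmented objective.
t*f(x) = 0.99*5.82 = 5.7618
Total = 5.7618 - 5.9139 = -0.1521


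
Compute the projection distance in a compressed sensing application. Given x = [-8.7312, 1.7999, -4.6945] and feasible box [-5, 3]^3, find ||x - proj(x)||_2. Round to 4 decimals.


Project each component onto [-5, 3].
clip(-8.7312) = -5.0, clip(1.7999) = 1.7999, clip(-4.6945) = -4.6945
Projection = [-5.0, 1.7999, -4.6945]
Squared diffs: [13.9219, 0.0, 0.0]
Distance = sqrt(13.9219) = 3.7312


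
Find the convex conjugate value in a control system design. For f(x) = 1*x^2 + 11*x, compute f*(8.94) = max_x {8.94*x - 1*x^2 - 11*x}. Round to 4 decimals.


f*(y) = sup_x {y*x - a*x^2 - b*x} = sup_x {(y-b)*x - a*x^2}
FOC: (y - b) - 2a*x = 0 => x* = (y - b)/(2a)
x* = (8.94 - 11)/(2*1) = -1.03
f*(8.94) = (y-b)^2/(4a) = (8.94 - 11)^2/(4*1)
= 4.2436/4 = 1.0609


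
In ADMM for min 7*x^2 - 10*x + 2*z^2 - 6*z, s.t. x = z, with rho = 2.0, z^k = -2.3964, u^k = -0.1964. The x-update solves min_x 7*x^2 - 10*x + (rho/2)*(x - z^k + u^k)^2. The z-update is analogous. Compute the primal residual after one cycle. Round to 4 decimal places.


ADMM iteration with rho = 2.0, z^k = -2.3964, u^k = -0.1964
Step 1: x-update.
Minimize 7*x^2 - 10*x + (2.0/2)*(x + 2.3964 - 0.1964)^2
FOC: (2*7 + 2.0)*x = 10 + 2.0*(-2.3964 + 0.1964)
x^{k+1} = 0.35
Step 2: z-update.
Minimize 2*z^2 - 6*z + (2.0/2)*(0.35 - z - 0.1964)^2
FOC: (2*2 + 2.0)*z = 6 + 2.0*(0.35 - 0.1964)
z^{k+1} = 1.0512
Step 3: u-update.
u^{k+1} = -0.1964 + 0.35 - 1.0512 = -0.8976
Step 4: Primal residual = |0.35 - 1.0512| = 0.7012


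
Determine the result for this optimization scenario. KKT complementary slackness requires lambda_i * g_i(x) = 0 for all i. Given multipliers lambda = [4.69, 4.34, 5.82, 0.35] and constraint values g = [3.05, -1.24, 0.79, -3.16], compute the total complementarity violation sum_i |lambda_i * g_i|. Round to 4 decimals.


KKT complementary slackness check:
lambda_1 * g_1 = 4.69 * 3.05 = 14.3045
lambda_2 * g_2 = 4.34 * -1.24 = -5.3816
lambda_3 * g_3 = 5.82 * 0.79 = 4.5978
lambda_4 * g_4 = 0.35 * -3.16 = -1.106
Total violation = 14.3045 + 5.3816 + 4.5978 + 1.106 = 25.3899


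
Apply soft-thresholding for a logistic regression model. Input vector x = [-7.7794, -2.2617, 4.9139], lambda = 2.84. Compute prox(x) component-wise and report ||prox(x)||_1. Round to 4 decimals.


Soft-thresholding with lambda = 2.84:
prox(-7.7794) = sign(-7.7794)*max(|-7.7794| - 2.84, 0) = -4.9394
prox(-2.2617) = sign(-2.2617)*max(|-2.2617| - 2.84, 0) = 0.0
prox(4.9139) = sign(4.9139)*max(|4.9139| - 2.84, 0) = 2.0739
prox(x) = [-4.9394, 0.0, 2.0739]
||prox(x)||_1 = 4.9394 + 0.0 + 2.0739 = 7.0133


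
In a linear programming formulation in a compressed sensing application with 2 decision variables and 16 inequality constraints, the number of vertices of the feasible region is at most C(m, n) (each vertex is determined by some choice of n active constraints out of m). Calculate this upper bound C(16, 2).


Each vertex corresponds to some choice of n active constraints out of m, so the number of vertices is at most C(m, n) = m! / (n!(m-n)!).
m = 16, n = 2
Numerator: 16 * 15
Denominator: 2! = 2
C(16, 2) = 120


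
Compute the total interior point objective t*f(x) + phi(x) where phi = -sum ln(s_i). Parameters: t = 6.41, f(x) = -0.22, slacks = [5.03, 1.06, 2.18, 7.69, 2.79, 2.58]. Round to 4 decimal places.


Step 1: Compute log-barrier.
ln values: [1.6154, 0.0583, 0.7793, 2.0399, 1.026, 0.9478]
phi = -(1.6154 + 0.0583 + 0.7793 + 2.0399 + 1.026 + 0.9478) = -6.4668
Step 2: Compute augmented objective.
t*f(x) = 6.41*-0.22 = -1.4102
Total = -1.4102 - 6.4668 = -7.877


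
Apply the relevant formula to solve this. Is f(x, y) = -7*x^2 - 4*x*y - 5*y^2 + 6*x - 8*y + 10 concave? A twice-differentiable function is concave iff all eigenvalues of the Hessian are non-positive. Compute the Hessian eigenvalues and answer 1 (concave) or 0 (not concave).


The Hessian of f(x,y) = -7*x^2 - 4*x*y - 5*y^2 + 6*x - 8*y + 10 is:
H = [[-14, -4], [-4, -10]]
Trace = -14 - 10 = -24
Determinant = -14*-10 - (-4)^2 = 124
Discriminant = (-24)^2 - 4*124 = 80.0
Eigenvalues: lambda_1 = -16.4721, lambda_2 = -7.5279
The function is concave.

1


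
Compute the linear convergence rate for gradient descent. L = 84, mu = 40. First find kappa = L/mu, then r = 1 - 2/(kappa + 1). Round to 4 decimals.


Step 1: Compute the condition number.
kappa = L/mu = 84/40 = 2.1
Step 2: Compute the convergence rate.
r = 1 - 2/(kappa + 1) = 1 - 2*mu/(L + mu) = (L - mu)/(L + mu) = 44/124 = 0.3548


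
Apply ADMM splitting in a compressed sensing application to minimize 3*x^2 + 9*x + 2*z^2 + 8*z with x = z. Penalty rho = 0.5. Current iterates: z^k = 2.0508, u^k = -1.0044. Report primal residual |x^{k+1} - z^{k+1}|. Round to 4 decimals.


ADMM iteration with rho = 0.5, z^k = 2.0508, u^k = -1.0044
Step 1: x-update.
Minimize 3*x^2 + 9*x + (0.5/2)*(x - 2.0508 - 1.0044)^2
FOC: (2*3 + 0.5)*x = -9 + 0.5*(2.0508 + 1.0044)
x^{k+1} = -1.1496
Step 2: z-update.
Minimize 2*z^2 + 8*z + (0.5/2)*(-1.1496 - z - 1.0044)^2
FOC: (2*2 + 0.5)*z = -8 + 0.5*(-1.1496 - 1.0044)
z^{k+1} = -2.0171
Step 3: u-update.
u^{k+1} = -1.0044 - 1.1496 + 2.0171 = -0.1369
Step 4: Primal residual = |-1.1496 + 2.0171| = 0.8675


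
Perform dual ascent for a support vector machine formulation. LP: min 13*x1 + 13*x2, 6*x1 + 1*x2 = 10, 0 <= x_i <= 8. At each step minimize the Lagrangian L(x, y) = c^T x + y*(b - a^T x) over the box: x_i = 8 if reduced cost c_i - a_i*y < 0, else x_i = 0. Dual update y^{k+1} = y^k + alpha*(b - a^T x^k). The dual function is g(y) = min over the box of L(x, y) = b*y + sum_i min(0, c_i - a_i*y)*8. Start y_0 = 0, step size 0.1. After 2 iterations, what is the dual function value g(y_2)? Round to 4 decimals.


Dual ascent for LP: min 13*x1 + 13*x2, 6*x1 + 1*x2 = 10, 0 <= x_i <= 8
Step 1: y^k = 0.0, reduced costs: (13.0, 13.0)
  x^k = (0.0, 0.0), subgradient = b - a^T x = 10.0
  y^{k+1} = 0.0 + 0.1*10.0 = 1.0
Step 2: y^k = 1.0, reduced costs: (7.0, 12.0)
  x^k = (0.0, 0.0), subgradient = b - a^T x = 10.0
  y^{k+1} = 1.0 + 0.1*10.0 = 2.0
Dual objective at y_2 = 2.0: reduced costs (1.0, 11.0), box minimizer x = (0.0, 0.0)
g(y_2) = b*y + (c1 - a1*y)*x1 + (c2 - a2*y)*x2 = 10*2.0 + 1.0*0.0 + 11.0*0.0 = 20.0 + 0.0 + 0.0 = 20.0


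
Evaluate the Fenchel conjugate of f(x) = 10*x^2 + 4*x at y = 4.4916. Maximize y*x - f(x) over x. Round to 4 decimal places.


f*(y) = sup_x {y*x - a*x^2 - b*x} = sup_x {(y-b)*x - a*x^2}
FOC: (y - b) - 2a*x = 0 => x* = (y - b)/(2a)
x* = (4.4916 - 4)/(2*10) = 0.0246
f*(4.4916) = (y-b)^2/(4a) = (4.4916 - 4)^2/(4*10)
= 0.2417/40 = 0.006


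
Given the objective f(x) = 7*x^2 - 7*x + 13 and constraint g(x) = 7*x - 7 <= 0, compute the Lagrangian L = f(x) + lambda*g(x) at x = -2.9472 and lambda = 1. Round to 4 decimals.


Step 1: Evaluate f(x).
f(-2.9472) = 7*(-2.9472)^2 - 7*(-2.9472) + 13 = 94.4323
Step 2: Evaluate g(x).
g(-2.9472) = 7*-2.9472 - 7 = -27.6304
Step 3: Compute Lagrangian.
L = 94.4323 + 1*-27.6304 = 66.8019


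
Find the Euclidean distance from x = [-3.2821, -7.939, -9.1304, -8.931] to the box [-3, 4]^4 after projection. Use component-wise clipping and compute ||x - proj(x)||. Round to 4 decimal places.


Project each component onto [-3, 4].
clip(-3.2821) = -3.0, clip(-7.939) = -3.0, clip(-9.1304) = -3.0, clip(-8.931) = -3.0
Projection = [-3.0, -3.0, -3.0, -3.0]
Squared diffs: [0.0796, 24.3937, 37.5818, 35.1768]
Distance = sqrt(97.2319) = 9.8606


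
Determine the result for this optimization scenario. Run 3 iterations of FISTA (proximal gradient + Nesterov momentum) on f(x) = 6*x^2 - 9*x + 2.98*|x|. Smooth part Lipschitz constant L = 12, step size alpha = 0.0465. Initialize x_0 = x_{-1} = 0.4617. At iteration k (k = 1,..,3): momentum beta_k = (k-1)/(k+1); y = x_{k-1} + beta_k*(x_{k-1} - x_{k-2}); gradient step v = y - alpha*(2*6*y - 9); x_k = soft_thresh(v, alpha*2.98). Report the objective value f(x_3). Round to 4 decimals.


FISTA on f(x) = 6*x^2 - 9*x + 2.98*|x|
L = 12, alpha = 0.0465
Iteration 1: beta = 0.0, y = 0.4617 + 0.0*(0.4617 - 0.4617) = 0.4617
  grad(y) = -3.4596, v = y - alpha*grad = 0.6226
  prox(v) = soft_thresh(0.6226, 0.1386) = 0.484
Iteration 2: beta = 0.3333, y = 0.484 + 0.3333*(0.484 - 0.4617) = 0.4914
  grad(y) = -3.1028, v = y - alpha*grad = 0.6357
  prox(v) = soft_thresh(0.6357, 0.1386) = 0.4971
Iteration 3: beta = 0.5, y = 0.4971 + 0.5*(0.4971 - 0.484) = 0.5037
  grad(y) = -2.9554, v = y - alpha*grad = 0.6411
  prox(v) = soft_thresh(0.6411, 0.1386) = 0.5026
f(x_3) = 6*0.5026^2 - 9*0.5026 + 2.98*|0.5026| = -1.51


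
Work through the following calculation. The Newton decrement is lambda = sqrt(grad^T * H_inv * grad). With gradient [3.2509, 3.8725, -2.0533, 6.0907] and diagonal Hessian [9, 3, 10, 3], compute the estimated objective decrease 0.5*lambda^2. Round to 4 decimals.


Step 1: H is diagonal, so H^(-1) * g = [0.3612, 1.2908, -0.2053, 2.0302].
Step 2: g^T H^(-1) g = sum_i g_i^2 / H_ii
  = (3.2509)^2/9 + (3.8725)^2/3 + (-2.0533)^2/10 + (6.0907)^2/3
  = 1.1743 + 4.9988 + 0.4216 + 12.3655 = 18.9602
Step 3: Objective decrease = 0.5 * g^T H^(-1) g = 9.4801


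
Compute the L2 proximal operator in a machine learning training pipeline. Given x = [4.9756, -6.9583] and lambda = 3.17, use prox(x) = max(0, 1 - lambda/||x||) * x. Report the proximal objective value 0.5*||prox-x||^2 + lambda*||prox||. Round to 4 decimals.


Step 1: Compute ||x||.
||x|| = 8.5542
Step 2: Compute scaling factor.
scale = max(0, 1 - 3.17/8.5542) = 0.6294
Step 3: prox(x) = [3.1318, -4.3797]
||prox(x)|| = 5.3842
Step 4: Proximal objective.
0.5*||prox-x||^2 = 5.0245
lambda*||prox|| = 17.0679
Total = 22.0924


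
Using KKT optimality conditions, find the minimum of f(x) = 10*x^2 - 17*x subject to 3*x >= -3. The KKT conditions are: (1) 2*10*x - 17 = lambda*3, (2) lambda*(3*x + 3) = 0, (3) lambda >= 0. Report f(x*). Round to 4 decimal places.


Step 1: Try lambda = 0 (constraint inactive).
Stationarity: 2*10*x - 17 = 0
x* = 17/(2*10) = 0.85
Check constraint: 3*0.85 = 2.55 >= -3 -- satisfied.
Step 2: Compute optimal value.
f(x*) = 10*0.85^2 - 17*0.85 = -7.225


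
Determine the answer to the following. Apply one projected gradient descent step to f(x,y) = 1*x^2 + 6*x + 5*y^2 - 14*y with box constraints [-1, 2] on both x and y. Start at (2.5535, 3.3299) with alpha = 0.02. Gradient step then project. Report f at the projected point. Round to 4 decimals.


Step 1: Compute gradient at (2.5535, 3.3299).
grad_x = 2*1*2.5535 + 6 = 11.107
grad_y = 2*5*3.3299 - 14 = 19.299
Step 2: Gradient step.
x_raw = 2.5535 - 0.02*11.107 = 2.3314
y_raw = 3.3299 - 0.02*19.299 = 2.9439
Step 3: Project onto [-1, 2].
x_proj = clip(2.3314) = 2.0
y_proj = clip(2.9439) = 2.0
Step 4: Evaluate f.
f(2.0, 2.0) = 8.0


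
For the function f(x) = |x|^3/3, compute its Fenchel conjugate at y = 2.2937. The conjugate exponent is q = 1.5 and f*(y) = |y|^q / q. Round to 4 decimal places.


The conjugate exponent q satisfies 1/p + 1/q = 1.
p = 3, so q = 3/(3 - 1) = 1.5
|y|^q = 2.2937^1.5 = 3.4738
f*(2.2937) = 3.4738 / 1.5 = 2.3159


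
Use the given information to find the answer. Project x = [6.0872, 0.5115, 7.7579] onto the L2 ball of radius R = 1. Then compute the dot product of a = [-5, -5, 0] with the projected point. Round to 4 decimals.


Step 1: Compute ||x|| (intermediates to 6 decimals).
||x|| = sqrt(6.0872^2 + 0.5115^2 + 7.7579^2) = 9.874242
Step 2: Project.
Since ||x|| > R, scale = R/||x|| = 1/9.874242 = 0.101274, proj(x) = scale * x
proj(x) = [0.616475, 0.051802, 0.785674]
Step 3: Dot product.
a^T * proj(x) = -5*0.616475 - 5*0.051802 + 0*0.785674 = -3.3414


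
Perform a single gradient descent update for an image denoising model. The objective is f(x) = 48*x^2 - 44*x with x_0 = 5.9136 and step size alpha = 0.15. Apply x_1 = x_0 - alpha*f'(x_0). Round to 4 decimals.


We compute the gradient at x_0 and apply the update.
f'(x) = 96*x - 44
f'(5.9136) = 96*5.9136 - 44 = 523.7056
x_1 = 5.9136 - 0.15*523.7056 = -72.6422


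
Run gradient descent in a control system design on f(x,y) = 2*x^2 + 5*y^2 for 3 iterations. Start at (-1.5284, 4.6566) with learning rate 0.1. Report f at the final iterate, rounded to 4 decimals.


Gradient descent on f(x,y) = 2*x^2 + 5*y^2.
Starting point: (-1.5284, 4.6566), alpha = 0.1
Step 1: grad_x = 2*2*-1.5284 = -6.1136, grad_y = 2*5*4.6566 = 46.566
  x_1 = -1.5284 - 0.1*-6.1136 = -0.917
  y_1 = 4.6566 - 0.1*46.566 = 0.0
Step 2: grad_x = 2*2*-0.917 = -3.6682, grad_y = 2*5*0.0 = 0.0
  x_2 = -0.917 - 0.1*-3.6682 = -0.5502
  y_2 = 0.0 - 0.1*0.0 = 0.0
Step 3: grad_x = 2*2*-0.5502 = -2.2009, grad_y = 2*5*0.0 = 0.0
  x_3 = -0.5502 - 0.1*-2.2009 = -0.3301
  y_3 = 0.0 - 0.1*0.0 = 0.0
f(-0.3301, 0.0) = 2*(-0.3301)^2 + 5*0.0^2 = 0.218


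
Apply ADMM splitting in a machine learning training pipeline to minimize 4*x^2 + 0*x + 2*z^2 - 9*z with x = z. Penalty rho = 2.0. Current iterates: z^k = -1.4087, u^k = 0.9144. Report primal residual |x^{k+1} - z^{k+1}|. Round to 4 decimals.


ADMM iteration with rho = 2.0, z^k = -1.4087, u^k = 0.9144
Step 1: x-update.
Minimize 4*x^2 + 0*x + (2.0/2)*(x + 1.4087 + 0.9144)^2
FOC: (2*4 + 2.0)*x = 0 + 2.0*(-1.4087 - 0.9144)
x^{k+1} = -0.4646
Step 2: z-update.
Minimize 2*z^2 - 9*z + (2.0/2)*(-0.4646 - z + 0.9144)^2
FOC: (2*2 + 2.0)*z = 9 + 2.0*(-0.4646 + 0.9144)
z^{k+1} = 1.6499
Step 3: u-update.
u^{k+1} = 0.9144 - 0.4646 - 1.6499 = -1.2001
Step 4: Primal residual = |-0.4646 - 1.6499| = 2.1145


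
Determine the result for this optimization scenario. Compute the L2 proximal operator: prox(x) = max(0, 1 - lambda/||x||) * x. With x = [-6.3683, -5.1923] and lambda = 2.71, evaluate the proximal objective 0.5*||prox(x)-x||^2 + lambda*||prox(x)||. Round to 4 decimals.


Step 1: Compute ||x||.
||x|| = 8.2168
Step 2: Compute scaling factor.
scale = max(0, 1 - 2.71/8.2168) = 0.6702
Step 3: prox(x) = [-4.2679, -3.4798]
||prox(x)|| = 5.5068
Step 4: Proximal objective.
0.5*||prox-x||^2 = 3.6721
lambda*||prox|| = 14.9234
Total = 18.5954


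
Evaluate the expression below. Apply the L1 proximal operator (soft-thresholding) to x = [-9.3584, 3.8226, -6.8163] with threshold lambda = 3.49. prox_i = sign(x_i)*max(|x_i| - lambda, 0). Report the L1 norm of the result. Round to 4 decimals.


Soft-thresholding with lambda = 3.49:
prox(-9.3584) = sign(-9.3584)*max(|-9.3584| - 3.49, 0) = -5.8684
prox(3.8226) = sign(3.8226)*max(|3.8226| - 3.49, 0) = 0.3326
prox(-6.8163) = sign(-6.8163)*max(|-6.8163| - 3.49, 0) = -3.3263
prox(x) = [-5.8684, 0.3326, -3.3263]
||prox(x)||_1 = 5.8684 + 0.3326 + 3.3263 = 9.5273


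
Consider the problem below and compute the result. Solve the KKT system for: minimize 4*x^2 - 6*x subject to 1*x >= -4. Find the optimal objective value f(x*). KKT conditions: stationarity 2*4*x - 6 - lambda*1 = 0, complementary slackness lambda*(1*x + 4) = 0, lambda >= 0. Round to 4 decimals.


Step 1: Try lambda = 0 (constraint inactive).
Stationarity: 2*4*x - 6 = 0
x* = 6/(2*4) = 0.75
Check constraint: 1*0.75 = 0.75 >= -4 -- satisfied.
Step 2: Compute optimal value.
f(x*) = 4*0.75^2 - 6*0.75 = -2.25


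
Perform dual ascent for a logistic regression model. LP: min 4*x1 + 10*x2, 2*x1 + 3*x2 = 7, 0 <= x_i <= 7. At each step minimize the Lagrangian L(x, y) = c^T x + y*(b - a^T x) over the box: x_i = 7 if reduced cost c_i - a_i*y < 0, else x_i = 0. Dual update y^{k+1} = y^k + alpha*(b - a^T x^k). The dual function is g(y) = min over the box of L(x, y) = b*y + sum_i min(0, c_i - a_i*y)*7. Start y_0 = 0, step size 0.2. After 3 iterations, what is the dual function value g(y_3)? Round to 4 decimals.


Dual ascent for LP: min 4*x1 + 10*x2, 2*x1 + 3*x2 = 7, 0 <= x_i <= 7
Step 1: y^k = 0.0, reduced costs: (4.0, 10.0)
  x^k = (0.0, 0.0), subgradient = b - a^T x = 7.0
  y^{k+1} = 0.0 + 0.2*7.0 = 1.4
Step 2: y^k = 1.4, reduced costs: (1.2, 5.8)
  x^k = (0.0, 0.0), subgradient = b - a^T x = 7.0
  y^{k+1} = 1.4 + 0.2*7.0 = 2.8
Step 3: y^k = 2.8, reduced costs: (-1.6, 1.6)
  x^k = (7.0, 0.0), subgradient = b - a^T x = -7.0
  y^{k+1} = 2.8 + 0.2*-7.0 = 1.4
Dual objective at y_3 = 1.4: reduced costs (1.2, 5.8), box minimizer x = (0.0, 0.0)
g(y_3) = b*y + (c1 - a1*y)*x1 + (c2 - a2*y)*x2 = 7*1.4 + 1.2*0.0 + 5.8*0.0 = 9.8 + 0.0 + 0.0 = 9.8


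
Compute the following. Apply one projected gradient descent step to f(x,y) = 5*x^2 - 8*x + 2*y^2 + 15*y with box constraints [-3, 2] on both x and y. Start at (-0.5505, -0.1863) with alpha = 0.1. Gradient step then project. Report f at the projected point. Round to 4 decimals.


Step 1: Compute gradient at (-0.5505, -0.1863).
grad_x = 2*5*-0.5505 - 8 = -13.505
grad_y = 2*2*-0.1863 + 15 = 14.2548
Step 2: Gradient step.
x_raw = -0.5505 - 0.1*-13.505 = 0.8
y_raw = -0.1863 - 0.1*14.2548 = -1.6118
Step 3: Project onto [-3, 2].
x_proj = clip(0.8) = 0.8
y_proj = clip(-1.6118) = -1.6118
Step 4: Evaluate f.
f(0.8, -1.6118) = -22.181


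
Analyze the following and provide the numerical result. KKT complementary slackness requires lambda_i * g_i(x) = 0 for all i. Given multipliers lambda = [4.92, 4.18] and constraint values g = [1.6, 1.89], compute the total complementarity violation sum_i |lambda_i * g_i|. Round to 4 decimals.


KKT complementary slackness check:
lambda_1 * g_1 = 4.92 * 1.6 = 7.872
lambda_2 * g_2 = 4.18 * 1.89 = 7.9002
Total violation = 7.872 + 7.9002 = 15.7722


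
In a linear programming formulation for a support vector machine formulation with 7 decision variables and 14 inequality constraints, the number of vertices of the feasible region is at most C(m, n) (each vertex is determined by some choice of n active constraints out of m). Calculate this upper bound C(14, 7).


Each vertex corresponds to some choice of n active constraints out of m, so the number of vertices is at most C(m, n) = m! / (n!(m-n)!).
m = 14, n = 7
Numerator: 14 * 13 * 12 * 11 * 10 * 9 * 8
Denominator: 7! = 5040
C(14, 7) = 3432


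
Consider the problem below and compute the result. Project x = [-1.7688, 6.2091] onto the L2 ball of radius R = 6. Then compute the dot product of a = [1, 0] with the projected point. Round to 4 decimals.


Step 1: Compute ||x|| (intermediates to 6 decimals).
||x|| = sqrt((-1.7688)^2 + 6.2091^2) = 6.456127
Step 2: Project.
Since ||x|| > R, scale = R/||x|| = 6/6.456127 = 0.92935, proj(x) = scale * x
proj(x) = [-1.643834, 5.770427]
Step 3: Dot product.
a^T * proj(x) = 1*(-1.643834) + 0*5.770427 = -1.6438


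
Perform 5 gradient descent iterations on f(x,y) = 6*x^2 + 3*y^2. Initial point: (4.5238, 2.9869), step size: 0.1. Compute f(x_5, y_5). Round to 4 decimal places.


Gradient descent on f(x,y) = 6*x^2 + 3*y^2.
Starting point: (4.5238, 2.9869), alpha = 0.1
Step 1: grad_x = 2*6*4.5238 = 54.2856, grad_y = 2*3*2.9869 = 17.9214
  x_1 = 4.5238 - 0.1*54.2856 = -0.9048
  y_1 = 2.9869 - 0.1*17.9214 = 1.1948
Step 2: grad_x = 2*6*-0.9048 = -10.8571, grad_y = 2*3*1.1948 = 7.1686
  x_2 = -0.9048 - 0.1*-10.8571 = 0.181
  y_2 = 1.1948 - 0.1*7.1686 = 0.4779
Step 3: grad_x = 2*6*0.181 = 2.1714, grad_y = 2*3*0.4779 = 2.8674
  x_3 = 0.181 - 0.1*2.1714 = -0.0362
  y_3 = 0.4779 - 0.1*2.8674 = 0.1912
Step 4: grad_x = 2*6*-0.0362 = -0.4343, grad_y = 2*3*0.1912 = 1.147
  x_4 = -0.0362 - 0.1*-0.4343 = 0.0072
  y_4 = 0.1912 - 0.1*1.147 = 0.0765
Step 5: grad_x = 2*6*0.0072 = 0.0869, grad_y = 2*3*0.0765 = 0.4588
  x_5 = 0.0072 - 0.1*0.0869 = -0.0014
  y_5 = 0.0765 - 0.1*0.4588 = 0.0306
f(-0.0014, 0.0306) = 6*(-0.0014)^2 + 3*0.0306^2 = 0.0028


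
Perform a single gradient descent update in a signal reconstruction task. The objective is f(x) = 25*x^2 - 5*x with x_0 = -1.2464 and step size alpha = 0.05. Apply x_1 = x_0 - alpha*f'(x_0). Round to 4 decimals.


We compute the gradient at x_0 and apply the update.
f'(x) = 50*x - 5
f'(-1.2464) = 50*-1.2464 - 5 = -67.32
x_1 = -1.2464 - 0.05*-67.32 = 2.1196
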